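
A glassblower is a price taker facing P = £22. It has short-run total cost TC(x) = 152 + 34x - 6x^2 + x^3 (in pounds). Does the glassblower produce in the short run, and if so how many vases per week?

Shut down

Strip out fixed cost: VC = 34x - 6x^2 + x^3. Then AVC = 34 - 6x + x^2 and MC = 34 - 12x + 3x^2.
AVC hits its minimum where MC = AVC, at x = 3, giving min AVC = 34 - 6·3 + 3^2 = £25.
P = £22 lies below min AVC = £25; no output level covers variable cost.
Best response: produce nothing and absorb the £152 fixed cost.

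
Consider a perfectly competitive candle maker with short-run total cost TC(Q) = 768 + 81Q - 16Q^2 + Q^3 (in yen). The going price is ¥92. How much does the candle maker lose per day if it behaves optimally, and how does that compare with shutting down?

AVC = 81 - 16Q + Q^2 has its minimum ¥17 at Q = 8; price ¥92 clears that bar, so the firm operates.
With MC = 81 - 32Q + 3Q^2, P = MC on the upward-sloping part at Q* = 11.
TR = 92·11 = 1012. TC = 768 + 286 = 1054. Profit = 1012 − 1054 = -¥42.
Shutting down would mean losing the fixed cost of ¥768, so operating at a loss of ¥42 is better by ¥726.

Profit = -¥42 at Q = 11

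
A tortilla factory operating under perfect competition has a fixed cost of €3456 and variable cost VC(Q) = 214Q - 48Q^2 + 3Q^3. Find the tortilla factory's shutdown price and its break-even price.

Shutdown price = €22; break-even price = €358

Shutdown price = min AVC. AVC = 214 - 48Q + 3Q^2, with vertex at Q = 8 and minimum €22.
ATC = 3456/Q + 214 - 48Q + 3Q^2. Setting dATC/dQ = −3456/Q^2 − 48 + 6Q = 0 gives Q = 12 (since 6·12^3 − 48·12^2 = 3456).
min ATC = 3456/12 + 214 − 48·12 + 3·12^2 = €358. That is the break-even price.
Between these two prices the firm operates at a loss; above €358 it earns a profit.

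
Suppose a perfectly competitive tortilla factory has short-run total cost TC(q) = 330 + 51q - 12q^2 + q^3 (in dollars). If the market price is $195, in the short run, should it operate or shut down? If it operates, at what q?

Variable cost is VC = 51q - 12q^2 + q^3, so AVC = VC/q = 51 - 12q + q^2 and MC = dTC/dq = 51 - 24q + 3q^2.
AVC is minimized where dAVC/dq = -12 + 2q = 0, at q = 6; min AVC = 51 - 12·6 + 6^2 = $15.
P = $195 exceeds min AVC = $15, so the firm stays open.
P = MC gives -144 - 24q + 3q^2 = 0, with roots -4 and 12. Take the larger (rising MC): q* = 12.
Check: AVC at q = 12 is $51 ≤ P, so revenue covers variable cost.
Profit = P·q − TC = 195·12 − 942 = $1398.

Produce at q = 12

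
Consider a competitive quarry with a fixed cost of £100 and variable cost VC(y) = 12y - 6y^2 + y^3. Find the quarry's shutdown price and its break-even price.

Shutdown price = £3; break-even price = £27

Shutdown price = min AVC. AVC = 12 - 6y + y^2, with vertex at y = 3 and minimum £3.
ATC = 100/y + 12 - 6y + y^2. Setting dATC/dy = −100/y^2 − 6 + 2y = 0 gives y = 5 (since 2·5^3 − 6·5^2 = 100).
min ATC = 100/5 + 12 − 6·5 + 5^2 = £27. That is the break-even price.
Between these two prices the firm operates at a loss; above £27 it earns a profit.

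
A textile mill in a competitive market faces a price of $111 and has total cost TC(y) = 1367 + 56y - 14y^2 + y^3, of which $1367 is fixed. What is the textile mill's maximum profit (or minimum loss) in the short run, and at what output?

Profit = -$399 at y = 11

AVC = 56 - 14y + y^2; min AVC = $7 at y = 7. Since P = $111 ≥ min AVC, the firm produces.
MC = 56 - 28y + 3y^2. Setting P = MC and taking the root on the rising branch gives y* = 11.
TR = 111·11 = 1221. TC = 1367 + 253 = 1620. Profit = 1221 − 1620 = -$399.
By producing, the firm covers all variable cost plus $968 of fixed cost; shutting down would lose the full $1367.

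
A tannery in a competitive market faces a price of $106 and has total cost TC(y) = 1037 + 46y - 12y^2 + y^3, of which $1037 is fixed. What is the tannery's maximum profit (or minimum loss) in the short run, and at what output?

AVC = 46 - 12y + y^2 has its minimum $10 at y = 6; price $106 clears that bar, so the firm operates.
MC = 46 - 24y + 3y^2. Setting P = MC and taking the root on the rising branch gives y* = 10.
TR = 106·10 = 1060. TC = 1037 + 260 = 1297. Profit = 1060 − 1297 = -$237.
That loss of $237 beats the $1037 the firm would lose by shutting down; producing recovers $800 of fixed cost.

Profit = -$237 at y = 10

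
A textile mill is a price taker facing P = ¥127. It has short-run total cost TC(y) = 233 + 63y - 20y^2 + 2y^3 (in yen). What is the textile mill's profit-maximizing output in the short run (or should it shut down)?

Produce at y = 8

Strip out fixed cost: VC = 63y - 20y^2 + 2y^3. Then AVC = 63 - 20y + 2y^2 and MC = 63 - 40y + 6y^2.
The AVC parabola has its vertex at y = 20/4 = 5, where AVC = 63 - 20·5 + 2·5^2 = ¥13.
Because ¥127 ≥ ¥13, revenue can cover variable cost; the firm operates.
Solving P = MC: -64 - 40y + 6y^2 = 0 ⇒ y = -4/3 or 8. On the upward-sloping branch, y* = 8.
Check: AVC at y = 8 is ¥31 ≤ P, so revenue covers variable cost.
Profit = P·y − TC = 127·8 − 481 = ¥535.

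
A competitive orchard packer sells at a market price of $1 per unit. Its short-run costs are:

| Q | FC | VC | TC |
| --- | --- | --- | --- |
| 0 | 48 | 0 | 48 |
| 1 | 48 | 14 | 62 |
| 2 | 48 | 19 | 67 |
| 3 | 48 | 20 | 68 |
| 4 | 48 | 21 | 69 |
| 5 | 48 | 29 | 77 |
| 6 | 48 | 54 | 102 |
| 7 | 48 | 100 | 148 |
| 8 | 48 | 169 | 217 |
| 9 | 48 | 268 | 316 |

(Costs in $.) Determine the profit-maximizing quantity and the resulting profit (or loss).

Q = 0 (shut down); profit = -$48

Compute π = P·Q − TC at each output: Q=0: -48; Q=1: -61; Q=2: -65; Q=3: -65; Q=4: -65; Q=5: -72; Q=6: -96; Q=7: -141; Q=8: -209; Q=9: -307.
Profit is highest at Q = 0. Equivalently, the lowest AVC in the table is 21/4 ≈ $5.25 at Q = 4, and P = $1 falls below it — price never covers variable cost, so the firm shuts down and loses only its fixed cost.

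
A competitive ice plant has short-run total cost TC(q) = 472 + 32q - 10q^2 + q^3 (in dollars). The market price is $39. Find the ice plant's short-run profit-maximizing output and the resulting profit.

AVC = 32 - 10q + q^2; min AVC = $7 at q = 5. Since P = $39 ≥ min AVC, the firm produces.
MC = 32 - 20q + 3q^2. Setting P = MC and taking the root on the rising branch gives q* = 7.
TR = 39·7 = 273. TC = 472 + 77 = 549. Profit = 273 − 549 = -$276.
That loss of $276 beats the $472 the firm would lose by shutting down; producing recovers $196 of fixed cost.

Profit = -$276 at q = 7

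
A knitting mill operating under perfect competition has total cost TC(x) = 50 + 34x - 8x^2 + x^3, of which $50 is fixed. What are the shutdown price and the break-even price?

Shutdown price = min AVC. AVC = 34 - 8x + x^2, with vertex at x = 4 and minimum $18.
ATC = 50/x + 34 - 8x + x^2. Setting dATC/dx = −50/x^2 − 8 + 2x = 0 gives x = 5 (since 2·5^3 − 8·5^2 = 50).
min ATC = 50/5 + 34 − 8·5 + 5^2 = $29. That is the break-even price.
Between these two prices the firm operates at a loss; above $29 it earns a profit.

Shutdown price = $18; break-even price = $29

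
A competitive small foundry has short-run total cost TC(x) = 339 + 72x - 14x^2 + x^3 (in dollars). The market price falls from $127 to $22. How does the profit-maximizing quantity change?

MC = 72 - 28x + 3x^2; the shutdown threshold is min AVC = $23 (at x = 7).
At P = $127 ≥ min AVC, set P = MC on the rising branch: x = 11.
At P = $22 < min AVC = $23, price no longer covers variable cost at any output, so the firm shuts down: x = 0.

Output falls from 11 to 0 (the firm shuts down)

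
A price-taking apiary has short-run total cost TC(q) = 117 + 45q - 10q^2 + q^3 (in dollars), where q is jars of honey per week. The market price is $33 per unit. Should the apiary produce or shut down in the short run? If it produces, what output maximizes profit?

Produce at q = 6

From TC, MC = TC'(q) = 45 - 20q + 3q^2 and AVC = VC/q = 45 - 10q + q^2.
AVC hits its minimum where MC = AVC, at q = 5, giving min AVC = 45 - 10·5 + 5^2 = $20.
Because $33 ≥ $20, revenue can cover variable cost; the firm operates.
Solving P = MC: 12 - 20q + 3q^2 = 0 ⇒ q = 2/3 or 6. On the upward-sloping branch, q* = 6.
Check: AVC at q = 6 is $21 ≤ P, so revenue covers variable cost.
Profit = P·q − TC = 33·6 − 243 = -$45, a loss, but smaller than the $117 fixed cost the firm would lose by shutting down.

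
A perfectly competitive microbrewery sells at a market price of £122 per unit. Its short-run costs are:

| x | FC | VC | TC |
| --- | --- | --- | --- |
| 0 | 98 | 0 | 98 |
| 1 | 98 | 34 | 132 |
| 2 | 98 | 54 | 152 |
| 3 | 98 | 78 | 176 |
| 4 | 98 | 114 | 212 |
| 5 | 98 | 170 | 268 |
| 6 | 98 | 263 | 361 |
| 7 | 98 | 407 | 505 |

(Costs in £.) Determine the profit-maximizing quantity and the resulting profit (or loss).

x = 6; profit = £371

Compute π = P·x − TC at each output: x=0: -98; x=1: -10; x=2: 92; x=3: 190; x=4: 276; x=5: 342; x=6: 371; x=7: 349.
Profit is maximized at x = 6. AVC there is 263/6 = £43.83 ≤ P, so producing beats shutting down (which would give -£98).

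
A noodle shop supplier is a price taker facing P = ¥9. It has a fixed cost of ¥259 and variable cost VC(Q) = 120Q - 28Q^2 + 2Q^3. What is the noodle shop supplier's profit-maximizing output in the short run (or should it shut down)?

Shut down

Strip out fixed cost: VC = 120Q - 28Q^2 + 2Q^3. Then AVC = 120 - 28Q + 2Q^2 and MC = 120 - 56Q + 6Q^2.
The AVC parabola has its vertex at Q = 28/4 = 7, where AVC = 120 - 28·7 + 2·7^2 = ¥22.
With P < min AVC (¥9 < ¥22), every unit sold adds to the loss.
The firm minimizes its loss by shutting down and losing only its fixed cost of ¥259.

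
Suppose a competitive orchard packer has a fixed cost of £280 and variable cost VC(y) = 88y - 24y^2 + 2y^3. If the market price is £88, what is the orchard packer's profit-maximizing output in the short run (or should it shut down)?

From TC, MC = TC'(y) = 88 - 48y + 6y^2 and AVC = VC/y = 88 - 24y + 2y^2.
The AVC parabola has its vertex at y = 24/4 = 6, where AVC = 88 - 24·6 + 2·6^2 = £16.
Since P = £88 ≥ min AVC = £16, price covers variable cost and the firm should produce.
Set P = MC: 88 = 88 - 48y + 6y^2 → -48y + 6y^2 = 0. The roots are y = 0 and y = 8; the profit-maximizing output is on the rising part of MC, so y* = 8.
Check: AVC at y = 8 is £24 ≤ P, so revenue covers variable cost.
Profit = P·y − TC = 88·8 − 472 = £232.

Produce at y = 8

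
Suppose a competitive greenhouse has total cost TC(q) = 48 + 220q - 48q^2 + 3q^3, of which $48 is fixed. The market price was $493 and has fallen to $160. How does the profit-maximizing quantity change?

Output falls from 13 to 10

AVC = 220 - 48q + 3q^2, minimized at q = 8 where min AVC = $28. MC = 220 - 96q + 9q^2.
With P = $493 above the shutdown price, P = MC gives q = 13.
At P = $160 ≥ min AVC, set P = MC: q = 10. The firm stays open but cuts output.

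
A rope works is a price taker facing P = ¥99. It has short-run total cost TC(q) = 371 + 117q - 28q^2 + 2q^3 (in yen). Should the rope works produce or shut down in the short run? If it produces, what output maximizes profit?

From TC, MC = TC'(q) = 117 - 56q + 6q^2 and AVC = VC/q = 117 - 28q + 2q^2.
The AVC parabola has its vertex at q = 28/4 = 7, where AVC = 117 - 28·7 + 2·7^2 = ¥19.
P = ¥99 exceeds min AVC = ¥19, so the firm stays open.
Set P = MC: 99 = 117 - 56q + 6q^2 → 18 - 56q + 6q^2 = 0. The roots are q = 1/3 and q = 9; the profit-maximizing output is on the rising part of MC, so q* = 9.
Check: AVC at q = 9 is ¥27 ≤ P, so revenue covers variable cost.
Profit = P·q − TC = 99·9 − 614 = ¥277.

Produce at q = 9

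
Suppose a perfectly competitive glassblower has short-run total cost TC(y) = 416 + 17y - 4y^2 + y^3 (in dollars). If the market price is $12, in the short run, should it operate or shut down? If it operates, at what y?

Shut down

Variable cost is VC = 17y - 4y^2 + y^3, so AVC = VC/y = 17 - 4y + y^2 and MC = dTC/dy = 17 - 8y + 3y^2.
The AVC parabola has its vertex at y = 4/2 = 2, where AVC = 17 - 4·2 + 2^2 = $13.
With P < min AVC ($12 < $13), every unit sold adds to the loss.
The firm minimizes its loss by shutting down and losing only its fixed cost of $416.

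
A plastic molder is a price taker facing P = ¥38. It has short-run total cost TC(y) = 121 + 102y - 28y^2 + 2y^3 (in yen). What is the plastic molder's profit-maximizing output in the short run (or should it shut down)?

From TC, MC = TC'(y) = 102 - 56y + 6y^2 and AVC = VC/y = 102 - 28y + 2y^2.
AVC is minimized where dAVC/dy = -28 + 4y = 0, at y = 7; min AVC = 102 - 28·7 + 2·7^2 = ¥4.
Because ¥38 ≥ ¥4, revenue can cover variable cost; the firm operates.
Set P = MC: 38 = 102 - 56y + 6y^2 → 64 - 56y + 6y^2 = 0. The roots are y = 4/3 and y = 8; the profit-maximizing output is on the rising part of MC, so y* = 8.
Check: AVC at y = 8 is ¥6 ≤ P, so revenue covers variable cost.
Profit = P·y − TC = 38·8 − 169 = ¥135.

Produce at y = 8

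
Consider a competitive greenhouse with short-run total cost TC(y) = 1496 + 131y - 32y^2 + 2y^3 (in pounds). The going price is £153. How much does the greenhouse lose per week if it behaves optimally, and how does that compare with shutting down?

Profit = -£44 at y = 11

AVC = 131 - 32y + 2y^2; min AVC = £3 at y = 8. Since P = £153 ≥ min AVC, the firm produces.
MC = 131 - 64y + 6y^2. Setting P = MC and taking the root on the rising branch gives y* = 11.
TR = 153·11 = 1683. TC = 1496 + 231 = 1727. Profit = 1683 − 1727 = -£44.
Shutting down would mean losing the fixed cost of £1496, so operating at a loss of £44 is better by £1452.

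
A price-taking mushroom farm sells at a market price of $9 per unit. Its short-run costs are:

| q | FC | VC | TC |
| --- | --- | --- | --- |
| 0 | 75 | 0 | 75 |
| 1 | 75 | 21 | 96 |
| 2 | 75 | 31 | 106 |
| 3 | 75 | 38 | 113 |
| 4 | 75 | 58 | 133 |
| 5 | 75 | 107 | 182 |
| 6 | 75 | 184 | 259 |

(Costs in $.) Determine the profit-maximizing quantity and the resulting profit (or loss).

q = 0 (shut down); profit = -$75

Profit at each row (π = 9q − TC): q=0: -75; q=1: -87; q=2: -88; q=3: -86; q=4: -97; q=5: -137; q=6: -205.
Profit is highest at q = 0. Equivalently, the lowest AVC in the table is 38/3 ≈ $12.67 at q = 3, and P = $9 falls below it — price never covers variable cost, so the firm shuts down and loses only its fixed cost.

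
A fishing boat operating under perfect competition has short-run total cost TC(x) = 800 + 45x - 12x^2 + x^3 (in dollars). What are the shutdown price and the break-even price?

Shutdown price = $9; break-even price = $105

Shutdown price = min AVC. AVC = 45 - 12x + x^2, with vertex at x = 6 and minimum $9.
ATC = 800/x + 45 - 12x + x^2. Setting dATC/dx = −800/x^2 − 12 + 2x = 0 gives x = 10 (since 2·10^3 − 12·10^2 = 800).
min ATC = 800/10 + 45 − 12·10 + 10^2 = $105. That is the break-even price.
Between these two prices the firm operates at a loss; above $105 it earns a profit.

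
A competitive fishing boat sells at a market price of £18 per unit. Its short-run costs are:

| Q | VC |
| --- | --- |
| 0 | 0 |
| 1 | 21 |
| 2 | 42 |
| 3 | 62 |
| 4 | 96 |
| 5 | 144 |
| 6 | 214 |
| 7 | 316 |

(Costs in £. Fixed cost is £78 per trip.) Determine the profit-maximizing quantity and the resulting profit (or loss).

Profit at each row (π = 18Q − TC): Q=0: -78; Q=1: -81; Q=2: -84; Q=3: -86; Q=4: -102; Q=5: -132; Q=6: -184; Q=7: -268.
Profit is highest at Q = 0. Equivalently, the lowest AVC in the table is 62/3 ≈ £20.67 at Q = 3, and P = £18 falls below it — price never covers variable cost, so the firm shuts down and loses only its fixed cost.

Q = 0 (shut down); profit = -£78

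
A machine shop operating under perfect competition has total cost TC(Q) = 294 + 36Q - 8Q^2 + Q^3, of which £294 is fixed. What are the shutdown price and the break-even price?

Shutdown price = min AVC. AVC = 36 - 8Q + Q^2, with vertex at Q = 4 and minimum £20.
ATC = 294/Q + 36 - 8Q + Q^2. Setting dATC/dQ = −294/Q^2 − 8 + 2Q = 0 gives Q = 7 (since 2·7^3 − 8·7^2 = 294).
min ATC = 294/7 + 36 − 8·7 + 7^2 = £71. That is the break-even price.
For £20 ≤ P < £71 the firm produces at a loss; below £20 it shuts down.

Shutdown price = £20; break-even price = £71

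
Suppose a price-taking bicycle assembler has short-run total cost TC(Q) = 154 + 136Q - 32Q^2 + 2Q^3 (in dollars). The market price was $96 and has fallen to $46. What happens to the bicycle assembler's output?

Output falls from 10 to 9

MC = 136 - 64Q + 6Q^2; the shutdown threshold is min AVC = $8 (at Q = 8).
With P = $96 above the shutdown price, P = MC gives Q = 10.
At P = $46 ≥ min AVC, set P = MC: Q = 9. The firm stays open but cuts output.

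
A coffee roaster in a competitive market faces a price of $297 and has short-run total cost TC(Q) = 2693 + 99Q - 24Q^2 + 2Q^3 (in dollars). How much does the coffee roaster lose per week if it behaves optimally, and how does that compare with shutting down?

Profit = -$273 at Q = 11

AVC = 99 - 24Q + 2Q^2 has its minimum $27 at Q = 6; price $297 clears that bar, so the firm operates.
With MC = 99 - 48Q + 6Q^2, P = MC on the upward-sloping part at Q* = 11.
TR = 297·11 = 3267. TC = 2693 + 847 = 3540. Profit = 3267 − 3540 = -$273.
That loss of $273 beats the $2693 the firm would lose by shutting down; producing recovers $2420 of fixed cost.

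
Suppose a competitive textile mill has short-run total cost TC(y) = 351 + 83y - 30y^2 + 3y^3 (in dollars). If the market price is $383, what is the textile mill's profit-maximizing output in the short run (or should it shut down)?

Produce at y = 10

Strip out fixed cost: VC = 83y - 30y^2 + 3y^3. Then AVC = 83 - 30y + 3y^2 and MC = 83 - 60y + 9y^2.
AVC hits its minimum where MC = AVC, at y = 5, giving min AVC = 83 - 30·5 + 3·5^2 = $8.
P = $383 exceeds min AVC = $8, so the firm stays open.
P = MC gives -300 - 60y + 9y^2 = 0, with roots -10/3 and 10. Take the larger (rising MC): y* = 10.
Check: AVC at y = 10 is $83 ≤ P, so revenue covers variable cost.
Profit = P·y − TC = 383·10 − 1181 = $2649.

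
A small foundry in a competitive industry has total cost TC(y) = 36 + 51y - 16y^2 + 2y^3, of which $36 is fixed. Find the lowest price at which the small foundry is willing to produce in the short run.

$19 per unit

Short-run supply begins at min AVC. From VC = 51y - 16y^2 + 2y^3, AVC = 51 - 16y + 2y^2.
dAVC/dy = -16 + 4y = 0 gives y = 4. min AVC = 51 - 16·4 + 2·4^2 = 19.
For P < $19 the firm produces nothing.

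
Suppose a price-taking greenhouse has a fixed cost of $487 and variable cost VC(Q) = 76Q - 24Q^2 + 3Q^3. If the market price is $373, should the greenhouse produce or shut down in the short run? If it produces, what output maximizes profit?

Produce at Q = 9

From TC, MC = TC'(Q) = 76 - 48Q + 9Q^2 and AVC = VC/Q = 76 - 24Q + 3Q^2.
AVC is minimized where dAVC/dQ = -24 + 6Q = 0, at Q = 4; min AVC = 76 - 24·4 + 3·4^2 = $28.
Because $373 ≥ $28, revenue can cover variable cost; the firm operates.
P = MC gives -297 - 48Q + 9Q^2 = 0, with roots -11/3 and 9. Take the larger (rising MC): Q* = 9.
Check: AVC at Q = 9 is $103 ≤ P, so revenue covers variable cost.
Profit = P·Q − TC = 373·9 − 1414 = $1943.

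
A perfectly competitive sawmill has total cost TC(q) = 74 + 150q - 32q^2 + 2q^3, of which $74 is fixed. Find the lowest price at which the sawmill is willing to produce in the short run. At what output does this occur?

$22 per unit, at q = 8

The shutdown price is the minimum of AVC. VC = 150q - 32q^2 + 2q^3, so AVC = 150 - 32q + 2q^2.
dAVC/dq = -32 + 4q = 0 gives q = 8. min AVC = 150 - 32·8 + 2·8^2 = 22.
So the shutdown price is $22.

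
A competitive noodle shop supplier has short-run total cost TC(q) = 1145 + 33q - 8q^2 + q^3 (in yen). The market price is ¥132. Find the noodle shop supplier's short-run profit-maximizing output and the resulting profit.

Profit = -¥335 at q = 9

AVC = 33 - 8q + q^2; min AVC = ¥17 at q = 4. Since P = ¥132 ≥ min AVC, the firm produces.
MC = 33 - 16q + 3q^2. Setting P = MC and taking the root on the rising branch gives q* = 9.
TR = 132·9 = 1188. TC = 1145 + 378 = 1523. Profit = 1188 − 1523 = -¥335.
That loss of ¥335 beats the ¥1145 the firm would lose by shutting down; producing recovers ¥810 of fixed cost.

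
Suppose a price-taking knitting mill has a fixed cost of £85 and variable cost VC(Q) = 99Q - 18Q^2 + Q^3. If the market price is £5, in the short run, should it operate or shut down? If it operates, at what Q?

Shut down

Strip out fixed cost: VC = 99Q - 18Q^2 + Q^3. Then AVC = 99 - 18Q + Q^2 and MC = 99 - 36Q + 3Q^2.
AVC is minimized where dAVC/dQ = -18 + 2Q = 0, at Q = 9; min AVC = 99 - 18·9 + 9^2 = £18.
P = £5 lies below min AVC = £18; no output level covers variable cost.
Shutting down limits the loss to fixed cost, £85.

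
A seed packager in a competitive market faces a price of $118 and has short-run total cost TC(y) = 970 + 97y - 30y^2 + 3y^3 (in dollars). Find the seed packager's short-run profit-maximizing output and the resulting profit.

AVC = 97 - 30y + 3y^2; min AVC = $22 at y = 5. Since P = $118 ≥ min AVC, the firm produces.
MC = 97 - 60y + 9y^2. Setting P = MC and taking the root on the rising branch gives y* = 7.
TR = 118·7 = 826. TC = 970 + 238 = 1208. Profit = 826 − 1208 = -$382.
Shutting down would mean losing the fixed cost of $970, so operating at a loss of $382 is better by $588.

Profit = -$382 at y = 7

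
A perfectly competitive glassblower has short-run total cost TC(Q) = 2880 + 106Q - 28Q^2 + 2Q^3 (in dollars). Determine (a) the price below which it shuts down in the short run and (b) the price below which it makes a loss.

Shutdown price = $8; break-even price = $298

AVC = 106 - 28Q + 2Q^2; minimized at Q = 7, giving min AVC = $8. That is the shutdown price.
ATC = 2880/Q + 106 - 28Q + 2Q^2. Setting dATC/dQ = −2880/Q^2 − 28 + 4Q = 0 gives Q = 12 (since 4·12^3 − 28·12^2 = 2880).
min ATC = 2880/12 + 106 − 28·12 + 2·12^2 = $298. That is the break-even price.
For $8 ≤ P < $298 the firm produces at a loss; below $8 it shuts down.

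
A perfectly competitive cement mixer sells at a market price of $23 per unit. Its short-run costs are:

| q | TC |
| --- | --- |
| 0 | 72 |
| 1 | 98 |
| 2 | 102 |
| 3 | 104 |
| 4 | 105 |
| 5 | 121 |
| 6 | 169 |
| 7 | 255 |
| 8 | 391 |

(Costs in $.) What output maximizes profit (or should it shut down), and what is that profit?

q = 5; profit = -$6

Compute π = P·q − TC at each output: q=0: -72; q=1: -75; q=2: -56; q=3: -35; q=4: -13; q=5: -6; q=6: -31; q=7: -94; q=8: -207.
Profit is maximized at q = 5. AVC there is 49/5 = $9.80 ≤ P, so producing beats shutting down (which would give -$72).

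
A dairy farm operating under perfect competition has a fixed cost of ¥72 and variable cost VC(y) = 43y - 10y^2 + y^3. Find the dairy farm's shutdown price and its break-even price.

Shutdown price = ¥18; break-even price = ¥31

Shutdown price = min AVC. AVC = 43 - 10y + y^2, with vertex at y = 5 and minimum ¥18.
ATC = 72/y + 43 - 10y + y^2. Setting dATC/dy = −72/y^2 − 10 + 2y = 0 gives y = 6 (since 2·6^3 − 10·6^2 = 72).
min ATC = 72/6 + 43 − 10·6 + 6^2 = ¥31. That is the break-even price.
For ¥18 ≤ P < ¥31 the firm produces at a loss; below ¥18 it shuts down.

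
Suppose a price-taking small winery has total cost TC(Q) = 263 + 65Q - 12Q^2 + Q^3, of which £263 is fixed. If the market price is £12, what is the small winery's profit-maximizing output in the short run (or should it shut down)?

Strip out fixed cost: VC = 65Q - 12Q^2 + Q^3. Then AVC = 65 - 12Q + Q^2 and MC = 65 - 24Q + 3Q^2.
The AVC parabola has its vertex at Q = 12/2 = 6, where AVC = 65 - 12·6 + 6^2 = £29.
With P < min AVC (£12 < £29), every unit sold adds to the loss.
The firm minimizes its loss by shutting down and losing only its fixed cost of £263.

Shut down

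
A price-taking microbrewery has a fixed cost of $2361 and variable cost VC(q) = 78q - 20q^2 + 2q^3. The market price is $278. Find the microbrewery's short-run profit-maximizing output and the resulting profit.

Profit = -$361 at q = 10

AVC = 78 - 20q + 2q^2; min AVC = $28 at q = 5. Since P = $278 ≥ min AVC, the firm produces.
MC = 78 - 40q + 6q^2. Setting P = MC and taking the root on the rising branch gives q* = 10.
TR = 278·10 = 2780. TC = 2361 + 780 = 3141. Profit = 2780 − 3141 = -$361.
By producing, the firm covers all variable cost plus $2000 of fixed cost; shutting down would lose the full $2361.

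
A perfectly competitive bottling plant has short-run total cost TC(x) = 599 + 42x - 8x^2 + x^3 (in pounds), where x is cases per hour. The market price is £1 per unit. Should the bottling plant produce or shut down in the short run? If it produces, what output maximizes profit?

From TC, MC = TC'(x) = 42 - 16x + 3x^2 and AVC = VC/x = 42 - 8x + x^2.
AVC is minimized where dAVC/dx = -8 + 2x = 0, at x = 4; min AVC = 42 - 8·4 + 4^2 = £26.
Since P = £1 < min AVC = £26, price fails to cover variable cost at any output.
The firm minimizes its loss by shutting down and losing only its fixed cost of £599.

Shut down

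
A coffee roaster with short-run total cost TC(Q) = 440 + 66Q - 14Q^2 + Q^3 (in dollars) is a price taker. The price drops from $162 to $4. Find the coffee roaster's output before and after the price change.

Output falls from 12 to 0 (the firm shuts down)

MC = 66 - 28Q + 3Q^2; the shutdown threshold is min AVC = $17 (at Q = 7).
At P = $162 ≥ min AVC, set P = MC on the rising branch: Q = 12.
At P = $4 < min AVC = $17, price no longer covers variable cost at any output, so the firm shuts down: Q = 0.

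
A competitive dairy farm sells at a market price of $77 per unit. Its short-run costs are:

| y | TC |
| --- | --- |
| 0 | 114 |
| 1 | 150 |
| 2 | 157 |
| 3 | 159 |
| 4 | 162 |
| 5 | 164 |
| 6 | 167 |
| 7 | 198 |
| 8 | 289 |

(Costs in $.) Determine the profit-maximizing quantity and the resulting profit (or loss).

Compute π = P·y − TC at each output: y=0: -114; y=1: -73; y=2: -3; y=3: 72; y=4: 146; y=5: 221; y=6: 295; y=7: 341; y=8: 327.
Profit is maximized at y = 7. AVC there is 84/7 = $12 ≤ P, so producing beats shutting down (which would give -$114).

y = 7; profit = $341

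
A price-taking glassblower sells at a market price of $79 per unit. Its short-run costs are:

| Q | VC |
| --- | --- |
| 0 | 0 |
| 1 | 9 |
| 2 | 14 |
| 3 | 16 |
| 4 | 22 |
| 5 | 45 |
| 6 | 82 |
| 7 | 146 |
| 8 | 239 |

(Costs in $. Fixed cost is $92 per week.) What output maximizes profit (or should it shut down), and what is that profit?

Q = 7; profit = $315

Profit at each row (π = 79Q − TC): Q=0: -92; Q=1: -22; Q=2: 52; Q=3: 129; Q=4: 202; Q=5: 258; Q=6: 300; Q=7: 315; Q=8: 301.
Profit is maximized at Q = 7. AVC there is 146/7 = $20.86 ≤ P, so producing beats shutting down (which would give -$92).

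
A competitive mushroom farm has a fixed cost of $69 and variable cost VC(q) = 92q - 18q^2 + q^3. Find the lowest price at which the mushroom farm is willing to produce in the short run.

Short-run supply begins at min AVC. From VC = 92q - 18q^2 + q^3, AVC = 92 - 18q + q^2.
At the minimum of AVC, MC = AVC. MC = 92 - 36q + 3q^2; setting MC = AVC gives 2q^2 - 18q = 0, so q = 9. min AVC = 11.
The firm shuts down for any P below $11.

$11 per unit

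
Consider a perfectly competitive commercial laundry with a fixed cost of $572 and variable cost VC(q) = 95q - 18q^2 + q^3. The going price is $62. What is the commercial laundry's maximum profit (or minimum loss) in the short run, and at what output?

AVC = 95 - 18q + q^2 has its minimum $14 at q = 9; price $62 clears that bar, so the firm operates.
With MC = 95 - 36q + 3q^2, P = MC on the upward-sloping part at q* = 11.
TR = 62·11 = 682. TC = 572 + 198 = 770. Profit = 682 − 770 = -$88.
By producing, the firm covers all variable cost plus $484 of fixed cost; shutting down would lose the full $572.

Profit = -$88 at q = 11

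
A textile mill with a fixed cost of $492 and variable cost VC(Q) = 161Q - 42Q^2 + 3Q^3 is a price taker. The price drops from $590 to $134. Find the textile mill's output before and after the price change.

MC = 161 - 84Q + 9Q^2; the shutdown threshold is min AVC = $14 (at Q = 7).
With P = $590 above the shutdown price, P = MC gives Q = 13.
At P = $134 ≥ min AVC, set P = MC: Q = 9. The firm stays open but cuts output.

Output falls from 13 to 9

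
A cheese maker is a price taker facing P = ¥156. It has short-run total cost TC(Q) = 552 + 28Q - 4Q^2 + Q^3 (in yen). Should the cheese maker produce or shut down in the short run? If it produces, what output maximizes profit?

Strip out fixed cost: VC = 28Q - 4Q^2 + Q^3. Then AVC = 28 - 4Q + Q^2 and MC = 28 - 8Q + 3Q^2.
The AVC parabola has its vertex at Q = 4/2 = 2, where AVC = 28 - 4·2 + 2^2 = ¥24.
P = ¥156 exceeds min AVC = ¥24, so the firm stays open.
Set P = MC: 156 = 28 - 8Q + 3Q^2 → -128 - 8Q + 3Q^2 = 0. The roots are Q = -16/3 and Q = 8; the profit-maximizing output is on the rising part of MC, so Q* = 8.
Check: AVC at Q = 8 is ¥60 ≤ P, so revenue covers variable cost.
Profit = P·Q − TC = 156·8 − 1032 = ¥216.

Produce at Q = 8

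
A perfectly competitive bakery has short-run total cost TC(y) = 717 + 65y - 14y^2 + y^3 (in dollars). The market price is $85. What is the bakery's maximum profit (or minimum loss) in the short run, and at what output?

AVC = 65 - 14y + y^2 has its minimum $16 at y = 7; price $85 clears that bar, so the firm operates.
MC = 65 - 28y + 3y^2. Setting P = MC and taking the root on the rising branch gives y* = 10.
TR = 85·10 = 850. TC = 717 + 250 = 967. Profit = 850 − 967 = -$117.
Shutting down would mean losing the fixed cost of $717, so operating at a loss of $117 is better by $600.

Profit = -$117 at y = 10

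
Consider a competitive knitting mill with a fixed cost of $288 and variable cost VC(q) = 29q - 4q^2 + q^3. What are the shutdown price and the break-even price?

Shutdown price = min AVC. AVC = 29 - 4q + q^2, with vertex at q = 2 and minimum $25.
ATC = 288/q + 29 - 4q + q^2. Setting dATC/dq = −288/q^2 − 4 + 2q = 0 gives q = 6 (since 2·6^3 − 4·6^2 = 288).
min ATC = 288/6 + 29 − 4·6 + 6^2 = $89. That is the break-even price.
For $25 ≤ P < $89 the firm produces at a loss; below $25 it shuts down.

Shutdown price = $25; break-even price = $89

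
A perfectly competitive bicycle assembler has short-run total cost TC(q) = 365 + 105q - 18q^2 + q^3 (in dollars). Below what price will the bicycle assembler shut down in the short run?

Short-run supply begins at min AVC. From VC = 105q - 18q^2 + q^3, AVC = 105 - 18q + q^2.
dAVC/dq = -18 + 2q = 0 gives q = 9. min AVC = 105 - 18·9 + 9^2 = 24.
So the shutdown price is $24.

$24 per unit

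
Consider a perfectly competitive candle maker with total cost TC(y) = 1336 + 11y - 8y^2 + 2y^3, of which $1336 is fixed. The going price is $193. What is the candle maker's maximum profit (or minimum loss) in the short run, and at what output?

Profit = -$356 at y = 7

AVC = 11 - 8y + 2y^2; min AVC = $3 at y = 2. Since P = $193 ≥ min AVC, the firm produces.
With MC = 11 - 16y + 6y^2, P = MC on the upward-sloping part at y* = 7.
TR = 193·7 = 1351. TC = 1336 + 371 = 1707. Profit = 1351 − 1707 = -$356.
That loss of $356 beats the $1336 the firm would lose by shutting down; producing recovers $980 of fixed cost.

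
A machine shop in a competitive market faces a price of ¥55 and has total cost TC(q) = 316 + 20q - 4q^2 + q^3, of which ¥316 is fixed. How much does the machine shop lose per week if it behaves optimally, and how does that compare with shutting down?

AVC = 20 - 4q + q^2 has its minimum ¥16 at q = 2; price ¥55 clears that bar, so the firm operates.
With MC = 20 - 8q + 3q^2, P = MC on the upward-sloping part at q* = 5.
TR = 55·5 = 275. TC = 316 + 125 = 441. Profit = 275 − 441 = -¥166.
Shutting down would mean losing the fixed cost of ¥316, so operating at a loss of ¥166 is better by ¥150.

Profit = -¥166 at q = 5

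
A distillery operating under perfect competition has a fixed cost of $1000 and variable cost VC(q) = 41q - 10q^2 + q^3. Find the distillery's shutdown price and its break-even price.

Shutdown price = $16; break-even price = $141

AVC = 41 - 10q + q^2; minimized at q = 5, giving min AVC = $16. That is the shutdown price.
ATC = 1000/q + 41 - 10q + q^2. Setting dATC/dq = −1000/q^2 − 10 + 2q = 0 gives q = 10 (since 2·10^3 − 10·10^2 = 1000).
min ATC = 1000/10 + 41 − 10·10 + 10^2 = $141. That is the break-even price.
For $16 ≤ P < $141 the firm produces at a loss; below $16 it shuts down.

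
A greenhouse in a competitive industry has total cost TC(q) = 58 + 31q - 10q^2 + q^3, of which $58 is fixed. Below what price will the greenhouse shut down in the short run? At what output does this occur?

$6 per unit, at q = 5

The firm shuts down when price falls below the minimum of average variable cost. AVC = VC/q = 31 - 10q + q^2.
dAVC/dq = -10 + 2q = 0 gives q = 5. min AVC = 31 - 10·5 + 5^2 = 6.
For P < $6 the firm produces nothing.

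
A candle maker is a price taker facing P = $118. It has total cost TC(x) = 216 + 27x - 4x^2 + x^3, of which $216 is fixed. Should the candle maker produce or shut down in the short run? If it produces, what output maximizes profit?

Produce at x = 7

From TC, MC = TC'(x) = 27 - 8x + 3x^2 and AVC = VC/x = 27 - 4x + x^2.
AVC hits its minimum where MC = AVC, at x = 2, giving min AVC = 27 - 4·2 + 2^2 = $23.
P = $118 exceeds min AVC = $23, so the firm stays open.
Solving P = MC: -91 - 8x + 3x^2 = 0 ⇒ x = -13/3 or 7. On the upward-sloping branch, x* = 7.
Check: AVC at x = 7 is $48 ≤ P, so revenue covers variable cost.
Profit = P·x − TC = 118·7 − 552 = $274.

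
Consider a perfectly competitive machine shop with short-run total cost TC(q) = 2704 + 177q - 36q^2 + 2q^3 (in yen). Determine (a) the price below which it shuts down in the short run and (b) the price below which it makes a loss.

Shutdown price = ¥15; break-even price = ¥255

AVC = 177 - 36q + 2q^2; minimized at q = 9, giving min AVC = ¥15. That is the shutdown price.
ATC = 2704/q + 177 - 36q + 2q^2. Setting dATC/dq = −2704/q^2 − 36 + 4q = 0 gives q = 13 (since 4·13^3 − 36·13^2 = 2704).
min ATC = 2704/13 + 177 − 36·13 + 2·13^2 = ¥255. That is the break-even price.
Between these two prices the firm operates at a loss; above ¥255 it earns a profit.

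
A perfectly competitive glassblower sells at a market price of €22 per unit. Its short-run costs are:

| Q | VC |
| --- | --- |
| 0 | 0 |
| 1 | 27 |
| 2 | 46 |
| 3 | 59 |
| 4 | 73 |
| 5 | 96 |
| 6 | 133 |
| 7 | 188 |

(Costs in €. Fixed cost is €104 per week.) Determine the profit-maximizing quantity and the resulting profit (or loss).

Compute π = P·Q − TC at each output: Q=0: -104; Q=1: -109; Q=2: -106; Q=3: -97; Q=4: -89; Q=5: -90; Q=6: -105; Q=7: -138.
Profit is maximized at Q = 4. AVC there is 73/4 = €18.25 ≤ P, so producing beats shutting down (which would give -€104).

Q = 4; profit = -€89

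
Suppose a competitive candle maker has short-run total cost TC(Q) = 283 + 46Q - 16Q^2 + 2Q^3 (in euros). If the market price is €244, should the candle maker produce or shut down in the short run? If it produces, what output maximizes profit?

Strip out fixed cost: VC = 46Q - 16Q^2 + 2Q^3. Then AVC = 46 - 16Q + 2Q^2 and MC = 46 - 32Q + 6Q^2.
AVC is minimized where dAVC/dQ = -16 + 4Q = 0, at Q = 4; min AVC = 46 - 16·4 + 2·4^2 = €14.
P = €244 exceeds min AVC = €14, so the firm stays open.
Set P = MC: 244 = 46 - 32Q + 6Q^2 → -198 - 32Q + 6Q^2 = 0. The roots are Q = -11/3 and Q = 9; the profit-maximizing output is on the rising part of MC, so Q* = 9.
Check: AVC at Q = 9 is €64 ≤ P, so revenue covers variable cost.
Profit = P·Q − TC = 244·9 − 859 = €1337.

Produce at Q = 9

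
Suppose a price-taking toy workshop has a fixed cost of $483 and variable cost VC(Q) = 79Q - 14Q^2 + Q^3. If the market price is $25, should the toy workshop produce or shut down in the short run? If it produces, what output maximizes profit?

Strip out fixed cost: VC = 79Q - 14Q^2 + Q^3. Then AVC = 79 - 14Q + Q^2 and MC = 79 - 28Q + 3Q^2.
AVC hits its minimum where MC = AVC, at Q = 7, giving min AVC = 79 - 14·7 + 7^2 = $30.
With P < min AVC ($25 < $30), every unit sold adds to the loss.
The firm minimizes its loss by shutting down and losing only its fixed cost of $483.

Shut down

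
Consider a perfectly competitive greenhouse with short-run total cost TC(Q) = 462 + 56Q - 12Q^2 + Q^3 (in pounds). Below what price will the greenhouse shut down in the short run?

The shutdown price is the minimum of AVC. VC = 56Q - 12Q^2 + Q^3, so AVC = 56 - 12Q + Q^2.
dAVC/dQ = -12 + 2Q = 0 gives Q = 6. min AVC = 56 - 12·6 + 6^2 = 20.
The firm shuts down for any P below £20.

£20 per unit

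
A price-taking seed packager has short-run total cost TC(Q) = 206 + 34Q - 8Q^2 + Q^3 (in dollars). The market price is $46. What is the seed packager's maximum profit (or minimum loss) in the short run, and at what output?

AVC = 34 - 8Q + Q^2 has its minimum $18 at Q = 4; price $46 clears that bar, so the firm operates.
MC = 34 - 16Q + 3Q^2. Setting P = MC and taking the root on the rising branch gives Q* = 6.
TR = 46·6 = 276. TC = 206 + 132 = 338. Profit = 276 − 338 = -$62.
Shutting down would mean losing the fixed cost of $206, so operating at a loss of $62 is better by $144.

Profit = -$62 at Q = 6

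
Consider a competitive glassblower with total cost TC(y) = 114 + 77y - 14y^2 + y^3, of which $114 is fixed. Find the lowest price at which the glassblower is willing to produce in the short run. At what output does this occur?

Short-run supply begins at min AVC. From VC = 77y - 14y^2 + y^3, AVC = 77 - 14y + y^2.
dAVC/dy = -14 + 2y = 0 gives y = 7. min AVC = 77 - 14·7 + 7^2 = 28.
So the shutdown price is $28.

$28 per unit, at y = 7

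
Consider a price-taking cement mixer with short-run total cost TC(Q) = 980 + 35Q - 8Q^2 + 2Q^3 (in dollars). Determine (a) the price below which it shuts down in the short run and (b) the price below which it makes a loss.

AVC = 35 - 8Q + 2Q^2; minimized at Q = 2, giving min AVC = $27. That is the shutdown price.
ATC = 980/Q + 35 - 8Q + 2Q^2. Setting dATC/dQ = −980/Q^2 − 8 + 4Q = 0 gives Q = 7 (since 4·7^3 − 8·7^2 = 980).
min ATC = 980/7 + 35 − 8·7 + 2·7^2 = $217. That is the break-even price.
Between these two prices the firm operates at a loss; above $217 it earns a profit.

Shutdown price = $27; break-even price = $217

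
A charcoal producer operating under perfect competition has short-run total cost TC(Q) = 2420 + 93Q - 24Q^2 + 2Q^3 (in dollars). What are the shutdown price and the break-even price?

Shutdown price = $21; break-even price = $291

AVC = 93 - 24Q + 2Q^2; minimized at Q = 6, giving min AVC = $21. That is the shutdown price.
ATC = 2420/Q + 93 - 24Q + 2Q^2. Setting dATC/dQ = −2420/Q^2 − 24 + 4Q = 0 gives Q = 11 (since 4·11^3 − 24·11^2 = 2420).
min ATC = 2420/11 + 93 − 24·11 + 2·11^2 = $291. That is the break-even price.
Between these two prices the firm operates at a loss; above $291 it earns a profit.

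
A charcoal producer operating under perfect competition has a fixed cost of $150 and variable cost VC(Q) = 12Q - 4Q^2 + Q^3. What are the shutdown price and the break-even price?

Shutdown price = min AVC. AVC = 12 - 4Q + Q^2, with vertex at Q = 2 and minimum $8.
ATC = 150/Q + 12 - 4Q + Q^2. Setting dATC/dQ = −150/Q^2 − 4 + 2Q = 0 gives Q = 5 (since 2·5^3 − 4·5^2 = 150).
min ATC = 150/5 + 12 − 4·5 + 5^2 = $47. That is the break-even price.
Between these two prices the firm operates at a loss; above $47 it earns a profit.

Shutdown price = $8; break-even price = $47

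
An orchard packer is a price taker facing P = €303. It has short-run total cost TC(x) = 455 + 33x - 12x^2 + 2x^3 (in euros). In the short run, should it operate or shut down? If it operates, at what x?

Produce at x = 9

Strip out fixed cost: VC = 33x - 12x^2 + 2x^3. Then AVC = 33 - 12x + 2x^2 and MC = 33 - 24x + 6x^2.
AVC hits its minimum where MC = AVC, at x = 3, giving min AVC = 33 - 12·3 + 2·3^2 = €15.
Because €303 ≥ €15, revenue can cover variable cost; the firm operates.
P = MC gives -270 - 24x + 6x^2 = 0, with roots -5 and 9. Take the larger (rising MC): x* = 9.
Check: AVC at x = 9 is €87 ≤ P, so revenue covers variable cost.
Profit = P·x − TC = 303·9 − 1238 = €1489.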